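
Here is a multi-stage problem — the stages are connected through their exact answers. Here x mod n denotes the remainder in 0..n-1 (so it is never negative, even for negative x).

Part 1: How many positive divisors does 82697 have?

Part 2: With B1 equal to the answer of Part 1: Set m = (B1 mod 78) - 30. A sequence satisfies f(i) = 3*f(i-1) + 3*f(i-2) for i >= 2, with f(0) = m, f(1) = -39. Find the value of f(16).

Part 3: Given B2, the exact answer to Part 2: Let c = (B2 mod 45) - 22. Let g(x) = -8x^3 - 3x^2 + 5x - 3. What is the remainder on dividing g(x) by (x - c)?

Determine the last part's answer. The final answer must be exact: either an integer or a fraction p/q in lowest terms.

Part 1: 82697 = 41 * 2017; number of divisors = (1+1) * (1+1) = 4; answer 4
Part 2: B1 = 4; m = -26; f(2) = 3*(-39) + 3*(-26) = -195; iterating: f(2)=-195, f(3)=-702, f(4)=-2691, f(5)=-10179, f(6)=-38610, f(7)=-146367, f(8)=-554931, f(9)=-2103894, f(10)=-7976475, f(11)=-30241107, f(12)=-114652746, f(13)=-434681559, f(14)=-1648002915, f(15)=-6248053422, f(16)=-23688169011; answer -23688169011
Part 3: B2 = -23688169011; c = -13; remainder = value at the root: -8*(-13)^3 - 3*(-13)^2 + 5*(-13)^1 - 3 = (17576) + (-507) + (-65) + (-3) = 17001; answer 17001

17001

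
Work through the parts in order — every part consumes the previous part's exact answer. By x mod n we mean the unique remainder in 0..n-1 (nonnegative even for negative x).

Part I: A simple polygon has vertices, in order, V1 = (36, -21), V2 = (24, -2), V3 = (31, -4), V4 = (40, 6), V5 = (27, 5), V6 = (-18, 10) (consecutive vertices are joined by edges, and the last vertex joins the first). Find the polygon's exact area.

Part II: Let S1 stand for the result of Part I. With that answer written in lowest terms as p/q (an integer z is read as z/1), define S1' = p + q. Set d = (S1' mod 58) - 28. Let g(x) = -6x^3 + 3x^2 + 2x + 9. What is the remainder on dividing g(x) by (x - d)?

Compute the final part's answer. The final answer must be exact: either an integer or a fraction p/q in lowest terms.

Part I: cross terms: (36*-2 - 24*-21)=432, (24*-4 - 31*-2)=-34, (31*6 - 40*-4)=346, (40*5 - 27*6)=38, (27*10 - -18*5)=360, (-18*-21 - 36*10)=18; twice the area = |1160| = 1160; area = 580; answer 580
Part II: S1 = 580; threaded value p + q = 581; d = -27; remainder = value at the root: -6*(-27)^3 + 3*(-27)^2 + 2*(-27)^1 + 9 = (118098) + (2187) + (-54) + (9) = 120240; answer 120240

120240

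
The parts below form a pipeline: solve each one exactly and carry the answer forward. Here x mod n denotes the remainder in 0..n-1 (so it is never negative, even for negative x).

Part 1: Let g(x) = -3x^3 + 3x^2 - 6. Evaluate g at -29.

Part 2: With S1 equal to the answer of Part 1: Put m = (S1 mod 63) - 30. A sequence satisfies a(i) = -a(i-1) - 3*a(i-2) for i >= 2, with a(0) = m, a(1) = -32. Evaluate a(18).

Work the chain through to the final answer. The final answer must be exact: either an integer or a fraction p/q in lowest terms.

Part 1: -3*(-29)^3 + 3*(-29)^2 - 6 = (73167) + (2523) + (-6) = 75684; answer 75684
Part 2: S1 = 75684; m = -9; a(2) = -1*(-32) - 3*(-9) = 59; iterating: a(2)=59, a(3)=37, a(4)=-214, a(5)=103, a(6)=539, a(7)=-848, a(8)=-769, a(9)=3313, a(10)=-1006, a(11)=-8933, a(12)=11951, a(13)=14848, a(14)=-50701, a(15)=6157, a(16)=145946, a(17)=-164417, a(18)=-273421; answer -273421

-273421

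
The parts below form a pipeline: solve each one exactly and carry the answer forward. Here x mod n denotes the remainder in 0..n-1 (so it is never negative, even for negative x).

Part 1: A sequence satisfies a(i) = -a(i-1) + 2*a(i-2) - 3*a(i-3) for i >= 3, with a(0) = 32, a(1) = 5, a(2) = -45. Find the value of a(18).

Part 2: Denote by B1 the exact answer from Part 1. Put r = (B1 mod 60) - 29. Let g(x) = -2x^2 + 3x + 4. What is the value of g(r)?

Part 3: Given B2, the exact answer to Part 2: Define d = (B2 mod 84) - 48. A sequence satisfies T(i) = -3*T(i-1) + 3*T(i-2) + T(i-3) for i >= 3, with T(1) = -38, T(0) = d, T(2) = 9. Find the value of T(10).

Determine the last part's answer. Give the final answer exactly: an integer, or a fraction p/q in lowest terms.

Part 1: a(3) = -1*(-45) + 2*(5) - 3*(32) = -41; iterating: a(3)=-41, a(4)=-64, a(5)=117, a(6)=-122, a(7)=548, a(8)=-1143, a(9)=2605, a(10)=-6535, a(11)=15174, a(12)=-36059, a(13)=86012, a(14)=-203652, a(15)=483853, a(16)=-1149193, a(17)=2727855, a(18)=-6477800; answer -6477800
Part 2: B1 = -6477800; r = 11; -2*(11)^2 + 3*(11)^1 + 4 = (-242) + (33) + (4) = -205; answer -205
Part 3: B2 = -205; d = -1; T(3) = -3*(9) + 3*(-38) + 1*(-1) = -142; iterating: T(3)=-142, T(4)=415, T(5)=-1662, T(6)=6089, T(7)=-22838, T(8)=85119, T(9)=-317782, T(10)=1185865; answer 1185865

1185865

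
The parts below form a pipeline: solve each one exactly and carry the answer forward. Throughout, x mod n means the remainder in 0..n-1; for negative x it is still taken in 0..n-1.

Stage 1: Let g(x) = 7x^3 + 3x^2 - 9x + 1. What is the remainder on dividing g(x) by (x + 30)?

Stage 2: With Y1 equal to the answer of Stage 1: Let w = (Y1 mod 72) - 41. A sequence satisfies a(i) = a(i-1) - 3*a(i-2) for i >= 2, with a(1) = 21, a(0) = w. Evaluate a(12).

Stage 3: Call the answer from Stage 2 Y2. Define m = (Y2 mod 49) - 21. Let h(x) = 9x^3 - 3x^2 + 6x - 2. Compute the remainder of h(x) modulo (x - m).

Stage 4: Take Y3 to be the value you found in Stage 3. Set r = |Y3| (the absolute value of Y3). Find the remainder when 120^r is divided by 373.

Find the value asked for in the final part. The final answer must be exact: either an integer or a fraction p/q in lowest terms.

115

Stage 1: remainder = value at the root: 7*(-30)^3 + 3*(-30)^2 - 9*(-30)^1 + 1 = (-189000) + (2700) + (270) + (1) = -186029; answer -186029
Stage 2: Y1 = -186029; w = -22; a(2) = 1*(21) - 3*(-22) = 87; iterating: a(2)=87, a(3)=24, a(4)=-237, a(5)=-309, a(6)=402, a(7)=1329, a(8)=123, a(9)=-3864, a(10)=-4233, a(11)=7359, a(12)=20058; answer 20058
Stage 3: Y2 = 20058; m = -4; remainder = value at the root: 9*(-4)^3 - 3*(-4)^2 + 6*(-4)^1 - 2 = (-576) + (-48) + (-24) + (-2) = -650; answer -650
Stage 4: Y3 = -650; r = 650; squarings mod 373: 120^1=120, 120^2=226, 120^4=348, 120^8=252, 120^16=94, 120^32=257, 120^64=28, 120^128=38, 120^256=325, 120^512=66; 120^650 = 120^2 * 120^8 * 120^128 * 120^512 = 115 (mod 373); answer 115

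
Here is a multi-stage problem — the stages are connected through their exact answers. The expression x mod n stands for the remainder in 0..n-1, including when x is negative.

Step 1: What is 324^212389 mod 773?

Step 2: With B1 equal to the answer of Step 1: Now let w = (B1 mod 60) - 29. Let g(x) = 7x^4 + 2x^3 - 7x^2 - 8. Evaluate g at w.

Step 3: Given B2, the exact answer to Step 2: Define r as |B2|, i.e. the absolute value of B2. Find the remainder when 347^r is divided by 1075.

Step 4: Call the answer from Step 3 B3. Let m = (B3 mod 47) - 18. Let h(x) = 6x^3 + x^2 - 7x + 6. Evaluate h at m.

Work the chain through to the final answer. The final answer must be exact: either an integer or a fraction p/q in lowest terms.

4398

Step 1: squarings mod 773: 324^1=324, 324^2=621, 324^4=687, 324^8=439, 324^16=244, 324^32=15, 324^64=225, 324^128=380, 324^256=622, 324^512=384, 324^1024=586, 324^2048=184, 324^4096=617, 324^8192=373, 324^16384=762, 324^32768=121, 324^65536=727, 324^131072=570; 324^212389 = 324^1 * 324^4 * 324^32 * 324^128 * 324^256 * 324^1024 * 324^2048 * 324^4096 * 324^8192 * 324^65536 * 324^131072 = 68 (mod 773); answer 68
Step 2: B1 = 68; w = -21; 7*(-21)^4 + 2*(-21)^3 - 7*(-21)^2 - 8 = (1361367) + (-18522) + (-3087) + (-8) = 1339750; answer 1339750
Step 3: B2 = 1339750; r = 1339750; squarings mod 1075: 347^1=347, 347^2=9, 347^4=81, 347^8=111, 347^16=496, 347^32=916, 347^64=556, 347^128=611, 347^256=296, 347^512=541, 347^1024=281, 347^2048=486, 347^4096=771, 347^8192=1041, 347^16384=81, 347^32768=111, 347^65536=496, 347^131072=916, 347^262144=556, 347^524288=611, 347^1048576=296; 347^1339750 = 347^2 * 347^4 * 347^32 * 347^64 * 347^256 * 347^4096 * 347^8192 * 347^16384 * 347^262144 * 347^1048576 = 74 (mod 1075); answer 74
Step 4: B3 = 74; m = 9; 6*(9)^3 + 1*(9)^2 - 7*(9)^1 + 6 = (4374) + (81) + (-63) + (6) = 4398; answer 4398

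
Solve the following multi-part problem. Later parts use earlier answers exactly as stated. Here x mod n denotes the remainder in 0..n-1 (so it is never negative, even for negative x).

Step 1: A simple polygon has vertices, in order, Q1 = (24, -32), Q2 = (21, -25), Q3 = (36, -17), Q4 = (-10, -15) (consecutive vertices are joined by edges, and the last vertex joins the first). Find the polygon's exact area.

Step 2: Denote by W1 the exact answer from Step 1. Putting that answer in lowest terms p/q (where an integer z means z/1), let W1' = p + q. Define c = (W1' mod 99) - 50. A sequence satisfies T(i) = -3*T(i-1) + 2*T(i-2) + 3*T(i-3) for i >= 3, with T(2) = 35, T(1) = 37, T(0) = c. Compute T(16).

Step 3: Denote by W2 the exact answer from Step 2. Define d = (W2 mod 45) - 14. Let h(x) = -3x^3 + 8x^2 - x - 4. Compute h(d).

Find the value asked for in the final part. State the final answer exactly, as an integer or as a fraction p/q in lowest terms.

-12448

Step 1: cross terms: (24*-25 - 21*-32)=72, (21*-17 - 36*-25)=543, (36*-15 - -10*-17)=-710, (-10*-32 - 24*-15)=680; twice the area = |585| = 585; area = 585/2; answer 585/2
Step 2: W1 = 585/2; threaded value p + q = 587; c = 42; T(3) = -3*(35) + 2*(37) + 3*(42) = 95; iterating: T(3)=95, T(4)=-104, T(5)=607, T(6)=-1744, T(7)=6134, T(8)=-20069, T(9)=67243, T(10)=-223465, T(11)=744674, T(12)=-2479223, T(13)=8256622, T(14)=-27494290, T(15)=91558445, T(16)=-304894049; answer -304894049
Step 3: W2 = -304894049; d = 17; -3*(17)^3 + 8*(17)^2 - 1*(17)^1 - 4 = (-14739) + (2312) + (-17) + (-4) = -12448; answer -12448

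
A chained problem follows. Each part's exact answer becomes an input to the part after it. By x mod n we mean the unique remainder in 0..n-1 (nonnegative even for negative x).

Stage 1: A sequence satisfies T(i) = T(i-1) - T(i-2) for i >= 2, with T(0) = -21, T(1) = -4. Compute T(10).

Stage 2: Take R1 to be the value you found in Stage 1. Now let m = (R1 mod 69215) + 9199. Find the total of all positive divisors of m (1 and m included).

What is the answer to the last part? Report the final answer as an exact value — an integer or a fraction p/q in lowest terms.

9204

Stage 1: T(2) = 1*(-4) - 1*(-21) = 17; iterating: T(2)=17, T(3)=21, T(4)=4, T(5)=-17, T(6)=-21, T(7)=-4, T(8)=17, T(9)=21, T(10)=4; answer 4
Stage 2: R1 = 4; m = 9203; 9203 is prime, so its only divisors are 1 and 9203; sigma = 1 + 9203 = 9204; answer 9204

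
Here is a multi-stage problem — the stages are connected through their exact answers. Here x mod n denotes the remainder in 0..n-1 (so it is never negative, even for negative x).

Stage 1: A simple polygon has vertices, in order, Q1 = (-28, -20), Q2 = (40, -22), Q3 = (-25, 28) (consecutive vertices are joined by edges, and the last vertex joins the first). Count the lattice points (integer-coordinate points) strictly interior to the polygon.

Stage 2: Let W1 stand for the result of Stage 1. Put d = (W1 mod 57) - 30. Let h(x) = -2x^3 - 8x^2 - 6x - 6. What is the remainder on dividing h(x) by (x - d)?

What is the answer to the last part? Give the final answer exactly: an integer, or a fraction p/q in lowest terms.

Stage 1: cross terms: (-28*-22 - 40*-20)=1416, (40*28 - -25*-22)=570, (-25*-20 - -28*28)=1284; twice the area = |3270| = 3270; area = 1635; boundary points = 2 + 5 + 3 = 10; strictly interior points = area - boundary/2 + 1 = 1631; answer 1631
Stage 2: W1 = 1631; d = 5; remainder = value at the root: -2*(5)^3 - 8*(5)^2 - 6*(5)^1 - 6 = (-250) + (-200) + (-30) + (-6) = -486; answer -486

-486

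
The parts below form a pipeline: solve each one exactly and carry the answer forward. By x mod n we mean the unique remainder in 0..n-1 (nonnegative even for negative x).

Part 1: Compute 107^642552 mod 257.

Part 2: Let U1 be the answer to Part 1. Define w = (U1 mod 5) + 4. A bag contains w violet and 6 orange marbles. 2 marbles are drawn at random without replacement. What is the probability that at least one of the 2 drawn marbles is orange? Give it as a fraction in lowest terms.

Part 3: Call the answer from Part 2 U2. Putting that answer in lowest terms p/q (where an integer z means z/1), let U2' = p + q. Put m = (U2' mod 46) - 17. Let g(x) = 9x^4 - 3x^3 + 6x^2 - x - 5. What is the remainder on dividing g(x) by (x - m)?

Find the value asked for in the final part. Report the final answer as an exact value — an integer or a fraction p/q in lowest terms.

Part 1: squarings mod 257: 107^1=107, 107^2=141, 107^4=92, 107^8=240, 107^16=32, 107^32=253, 107^64=16, 107^128=256, 107^256=1, 107^512=1, 107^1024=1, 107^2048=1, 107^4096=1, 107^8192=1, 107^16384=1, 107^32768=1, 107^65536=1, 107^131072=1, 107^262144=1, 107^524288=1; 107^642552 = 107^8 * 107^16 * 107^32 * 107^64 * 107^128 * 107^256 * 107^1024 * 107^2048 * 107^16384 * 107^32768 * 107^65536 * 107^524288 = 136 (mod 257); answer 136
Part 2: U1 = 136; w = 5; total draws C(11,2) = 55; complement C(5,2) = 10; favorable 55 - 10 = 45; P = 9/11; answer 9/11
Part 3: U2 = 9/11; threaded value p + q = 20; m = 3; remainder = value at the root: 9*(3)^4 - 3*(3)^3 + 6*(3)^2 - 1*(3)^1 - 5 = (729) + (-81) + (54) + (-3) + (-5) = 694; answer 694

694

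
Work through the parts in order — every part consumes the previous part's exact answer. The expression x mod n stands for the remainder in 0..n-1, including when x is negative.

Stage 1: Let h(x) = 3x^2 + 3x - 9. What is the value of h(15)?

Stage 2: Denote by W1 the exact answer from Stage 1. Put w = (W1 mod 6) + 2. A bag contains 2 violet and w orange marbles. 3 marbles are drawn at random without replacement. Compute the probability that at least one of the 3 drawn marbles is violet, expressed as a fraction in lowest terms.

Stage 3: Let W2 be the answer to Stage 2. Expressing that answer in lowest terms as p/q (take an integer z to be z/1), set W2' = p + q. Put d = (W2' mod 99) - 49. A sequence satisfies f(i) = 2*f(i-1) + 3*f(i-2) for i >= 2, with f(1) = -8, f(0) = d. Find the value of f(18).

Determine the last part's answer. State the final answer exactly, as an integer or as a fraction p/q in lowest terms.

-4358480527

Stage 1: 3*(15)^2 + 3*(15)^1 - 9 = (675) + (45) + (-9) = 711; answer 711
Stage 2: W1 = 711; w = 5; total draws C(7,3) = 35; complement C(5,3) = 10; favorable 35 - 10 = 25; P = 5/7; answer 5/7
Stage 3: W2 = 5/7; threaded value p + q = 12; d = -37; f(2) = 2*(-8) + 3*(-37) = -127; iterating: f(2)=-127, f(3)=-278, f(4)=-937, f(5)=-2708, f(6)=-8227, f(7)=-24578, f(8)=-73837, f(9)=-221408, f(10)=-664327, f(11)=-1992878, f(12)=-5978737, f(13)=-17936108, f(14)=-53808427, f(15)=-161425178, f(16)=-484275637, f(17)=-1452826808, f(18)=-4358480527; answer -4358480527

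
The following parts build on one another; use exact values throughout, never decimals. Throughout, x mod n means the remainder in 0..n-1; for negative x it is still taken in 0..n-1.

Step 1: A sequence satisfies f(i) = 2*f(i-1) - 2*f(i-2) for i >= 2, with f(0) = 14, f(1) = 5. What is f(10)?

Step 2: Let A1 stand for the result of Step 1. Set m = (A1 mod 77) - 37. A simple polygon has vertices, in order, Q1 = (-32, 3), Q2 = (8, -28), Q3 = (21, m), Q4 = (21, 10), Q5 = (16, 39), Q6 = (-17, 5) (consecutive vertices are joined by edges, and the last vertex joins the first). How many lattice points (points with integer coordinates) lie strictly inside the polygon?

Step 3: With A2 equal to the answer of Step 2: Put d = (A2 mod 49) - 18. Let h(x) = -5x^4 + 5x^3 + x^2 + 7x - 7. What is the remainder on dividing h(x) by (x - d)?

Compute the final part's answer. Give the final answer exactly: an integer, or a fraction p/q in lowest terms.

-29

Step 1: f(2) = 2*(5) - 2*(14) = -18; iterating: f(2)=-18, f(3)=-46, f(4)=-56, f(5)=-20, f(6)=72, f(7)=184, f(8)=224, f(9)=80, f(10)=-288; answer -288
Step 2: A1 = -288; m = -17; cross terms: (-32*-28 - 8*3)=872, (8*-17 - 21*-28)=452, (21*10 - 21*-17)=567, (21*39 - 16*10)=659, (16*5 - -17*39)=743, (-17*3 - -32*5)=109; twice the area = |3402| = 3402; area = 1701; boundary points = 1 + 1 + 27 + 1 + 1 + 1 = 32; strictly interior points = area - boundary/2 + 1 = 1686; answer 1686
Step 3: A2 = 1686; d = 2; remainder = value at the root: -5*(2)^4 + 5*(2)^3 + 1*(2)^2 + 7*(2)^1 - 7 = (-80) + (40) + (4) + (14) + (-7) = -29; answer -29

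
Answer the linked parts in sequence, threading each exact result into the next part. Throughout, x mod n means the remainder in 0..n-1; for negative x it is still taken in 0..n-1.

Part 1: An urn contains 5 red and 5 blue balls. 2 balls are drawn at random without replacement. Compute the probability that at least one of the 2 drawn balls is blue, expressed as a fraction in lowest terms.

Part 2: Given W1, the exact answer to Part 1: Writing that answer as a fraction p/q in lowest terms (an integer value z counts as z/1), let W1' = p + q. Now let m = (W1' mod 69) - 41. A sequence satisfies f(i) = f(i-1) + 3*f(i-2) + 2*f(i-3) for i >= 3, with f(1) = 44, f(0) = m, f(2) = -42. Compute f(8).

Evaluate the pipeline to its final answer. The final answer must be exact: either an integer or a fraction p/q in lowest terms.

690

Part 1: total draws C(10,2) = 45; complement C(5,2) = 10; favorable 45 - 10 = 35; P = 7/9; answer 7/9
Part 2: W1 = 7/9; threaded value p + q = 16; m = -25; f(3) = 1*(-42) + 3*(44) + 2*(-25) = 40; iterating: f(3)=40, f(4)=2, f(5)=38, f(6)=124, f(7)=242, f(8)=690; answer 690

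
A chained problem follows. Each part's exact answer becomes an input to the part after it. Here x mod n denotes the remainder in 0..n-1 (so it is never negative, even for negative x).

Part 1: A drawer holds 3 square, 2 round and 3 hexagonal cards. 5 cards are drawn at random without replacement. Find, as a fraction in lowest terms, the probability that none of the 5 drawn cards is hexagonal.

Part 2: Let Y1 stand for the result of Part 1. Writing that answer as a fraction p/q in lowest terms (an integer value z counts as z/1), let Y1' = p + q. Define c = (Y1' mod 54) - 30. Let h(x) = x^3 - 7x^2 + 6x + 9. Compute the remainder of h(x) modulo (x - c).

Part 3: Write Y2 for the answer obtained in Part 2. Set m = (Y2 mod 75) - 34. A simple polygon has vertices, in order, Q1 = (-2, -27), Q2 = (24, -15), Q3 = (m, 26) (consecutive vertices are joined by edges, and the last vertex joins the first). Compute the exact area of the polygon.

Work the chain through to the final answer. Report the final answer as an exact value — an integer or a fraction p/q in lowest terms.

Part 1: total draws C(8,5) = 56; favorable C(5,5) = 1; P = 1/56; answer 1/56
Part 2: Y1 = 1/56; threaded value p + q = 57; c = -27; remainder = value at the root: 1*(-27)^3 - 7*(-27)^2 + 6*(-27)^1 + 9 = (-19683) + (-5103) + (-162) + (9) = -24939; answer -24939
Part 3: Y2 = -24939; m = 2; cross terms: (-2*-15 - 24*-27)=678, (24*26 - 2*-15)=654, (2*-27 - -2*26)=-2; twice the area = |1330| = 1330; area = 665; answer 665

665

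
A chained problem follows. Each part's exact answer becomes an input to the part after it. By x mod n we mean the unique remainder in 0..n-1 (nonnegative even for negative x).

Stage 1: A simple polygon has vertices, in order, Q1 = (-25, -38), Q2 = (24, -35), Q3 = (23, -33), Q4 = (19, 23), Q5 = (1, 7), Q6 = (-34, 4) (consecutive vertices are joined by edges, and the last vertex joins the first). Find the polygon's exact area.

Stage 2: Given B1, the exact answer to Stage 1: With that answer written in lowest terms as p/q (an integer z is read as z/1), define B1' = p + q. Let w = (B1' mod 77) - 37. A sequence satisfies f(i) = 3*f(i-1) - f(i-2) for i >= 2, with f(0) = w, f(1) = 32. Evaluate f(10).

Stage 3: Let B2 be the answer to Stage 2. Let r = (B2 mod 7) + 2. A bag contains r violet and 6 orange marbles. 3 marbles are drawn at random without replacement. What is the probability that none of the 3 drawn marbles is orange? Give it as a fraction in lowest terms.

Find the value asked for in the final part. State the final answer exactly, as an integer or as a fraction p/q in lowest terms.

1/84

Stage 1: cross terms: (-25*-35 - 24*-38)=1787, (24*-33 - 23*-35)=13, (23*23 - 19*-33)=1156, (19*7 - 1*23)=110, (1*4 - -34*7)=242, (-34*-38 - -25*4)=1392; twice the area = |4700| = 4700; area = 2350; answer 2350
Stage 2: B1 = 2350; threaded value p + q = 2351; w = 4; f(2) = 3*(32) - 1*(4) = 92; iterating: f(2)=92, f(3)=244, f(4)=640, f(5)=1676, f(6)=4388, f(7)=11488, f(8)=30076, f(9)=78740, f(10)=206144; answer 206144
Stage 3: B2 = 206144; r = 3; total draws C(9,3) = 84; favorable C(3,3) = 1; P = 1/84; answer 1/84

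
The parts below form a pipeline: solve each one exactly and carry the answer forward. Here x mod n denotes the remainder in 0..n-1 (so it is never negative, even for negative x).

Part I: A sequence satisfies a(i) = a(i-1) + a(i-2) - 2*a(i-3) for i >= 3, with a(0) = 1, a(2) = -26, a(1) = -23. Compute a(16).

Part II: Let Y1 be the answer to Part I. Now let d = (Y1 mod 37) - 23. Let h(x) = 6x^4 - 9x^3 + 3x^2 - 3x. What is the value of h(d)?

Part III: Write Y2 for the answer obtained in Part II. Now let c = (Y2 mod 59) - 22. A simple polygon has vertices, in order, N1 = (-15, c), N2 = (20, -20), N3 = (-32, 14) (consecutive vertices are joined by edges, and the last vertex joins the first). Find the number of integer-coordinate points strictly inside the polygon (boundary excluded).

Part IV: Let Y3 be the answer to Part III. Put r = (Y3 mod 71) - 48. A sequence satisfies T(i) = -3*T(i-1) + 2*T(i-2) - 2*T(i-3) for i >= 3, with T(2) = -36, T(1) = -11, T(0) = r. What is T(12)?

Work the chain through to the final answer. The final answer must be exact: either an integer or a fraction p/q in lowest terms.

-18451862

Part I: a(3) = 1*(-26) + 1*(-23) - 2*(1) = -51; iterating: a(3)=-51, a(4)=-31, a(5)=-30, a(6)=41, a(7)=73, a(8)=174, a(9)=165, a(10)=193, a(11)=10, a(12)=-127, a(13)=-503, a(14)=-650, a(15)=-899, a(16)=-543; answer -543
Part II: Y1 = -543; d = -11; 6*(-11)^4 - 9*(-11)^3 + 3*(-11)^2 - 3*(-11)^1 = (87846) + (11979) + (363) + (33) = 100221; answer 100221
Part III: Y2 = 100221; c = 17; cross terms: (-15*-20 - 20*17)=-40, (20*14 - -32*-20)=-360, (-32*17 - -15*14)=-334; twice the area = |-734| = 734; area = 367; boundary points = 1 + 2 + 1 = 4; strictly interior points = area - boundary/2 + 1 = 366; answer 366
Part IV: Y3 = 366; r = -37; T(3) = -3*(-36) + 2*(-11) - 2*(-37) = 160; iterating: T(3)=160, T(4)=-530, T(5)=1982, T(6)=-7326, T(7)=27002, T(8)=-99622, T(9)=367522, T(10)=-1355814, T(11)=5001730, T(12)=-18451862; answer -18451862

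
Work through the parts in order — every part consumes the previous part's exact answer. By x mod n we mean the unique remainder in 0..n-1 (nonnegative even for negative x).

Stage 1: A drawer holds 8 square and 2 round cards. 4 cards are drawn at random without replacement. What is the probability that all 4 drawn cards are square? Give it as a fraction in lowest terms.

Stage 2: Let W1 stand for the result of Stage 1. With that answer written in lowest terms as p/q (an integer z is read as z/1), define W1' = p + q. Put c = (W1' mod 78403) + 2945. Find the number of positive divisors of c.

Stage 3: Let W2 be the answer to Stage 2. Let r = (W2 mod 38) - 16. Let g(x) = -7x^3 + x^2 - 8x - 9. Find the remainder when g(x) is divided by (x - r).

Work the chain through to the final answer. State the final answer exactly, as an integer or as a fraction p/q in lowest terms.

12327

Stage 1: total draws C(10,4) = 210; favorable C(8,4) = 70; P = 1/3; answer 1/3
Stage 2: W1 = 1/3; threaded value p + q = 4; c = 2949; 2949 = 3 * 983; number of divisors = (1+1) * (1+1) = 4; answer 4
Stage 3: W2 = 4; r = -12; remainder = value at the root: -7*(-12)^3 + 1*(-12)^2 - 8*(-12)^1 - 9 = (12096) + (144) + (96) + (-9) = 12327; answer 12327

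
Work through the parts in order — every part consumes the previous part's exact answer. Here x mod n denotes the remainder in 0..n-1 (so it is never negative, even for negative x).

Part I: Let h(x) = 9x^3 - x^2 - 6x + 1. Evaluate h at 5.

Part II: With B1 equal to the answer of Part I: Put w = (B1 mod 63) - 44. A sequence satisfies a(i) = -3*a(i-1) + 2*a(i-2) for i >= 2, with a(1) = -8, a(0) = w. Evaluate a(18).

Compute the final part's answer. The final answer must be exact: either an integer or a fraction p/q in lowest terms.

-34452236368

Part I: 9*(5)^3 - 1*(5)^2 - 6*(5)^1 + 1 = (1125) + (-25) + (-30) + (1) = 1071; answer 1071
Part II: B1 = 1071; w = -44; a(2) = -3*(-8) + 2*(-44) = -64; iterating: a(2)=-64, a(3)=176, a(4)=-656, a(5)=2320, a(6)=-8272, a(7)=29456, a(8)=-104912, a(9)=373648, a(10)=-1330768, a(11)=4739600, a(12)=-16880336, a(13)=60120208, a(14)=-214121296, a(15)=762604304, a(16)=-2716055504, a(17)=9673375120, a(18)=-34452236368; answer -34452236368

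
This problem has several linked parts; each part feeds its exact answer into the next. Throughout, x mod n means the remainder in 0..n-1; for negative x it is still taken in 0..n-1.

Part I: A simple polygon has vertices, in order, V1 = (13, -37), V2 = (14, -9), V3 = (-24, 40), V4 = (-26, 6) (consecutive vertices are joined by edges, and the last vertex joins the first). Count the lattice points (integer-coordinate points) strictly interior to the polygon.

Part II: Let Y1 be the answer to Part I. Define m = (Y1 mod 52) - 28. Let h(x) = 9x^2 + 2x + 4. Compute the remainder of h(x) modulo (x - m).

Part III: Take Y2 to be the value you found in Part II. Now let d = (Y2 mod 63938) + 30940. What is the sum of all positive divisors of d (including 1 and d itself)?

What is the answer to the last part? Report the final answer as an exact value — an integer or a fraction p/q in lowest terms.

Part I: cross terms: (13*-9 - 14*-37)=401, (14*40 - -24*-9)=344, (-24*6 - -26*40)=896, (-26*-37 - 13*6)=884; twice the area = |2525| = 2525; area = 2525/2; boundary points = 1 + 1 + 2 + 1 = 5; strictly interior points = area - boundary/2 + 1 = 1261; answer 1261
Part II: Y1 = 1261; m = -15; remainder = value at the root: 9*(-15)^2 + 2*(-15)^1 + 4 = (2025) + (-30) + (4) = 1999; answer 1999
Part III: Y2 = 1999; d = 32939; 32939 is prime, so its only divisors are 1 and 32939; sigma = 1 + 32939 = 32940; answer 32940

32940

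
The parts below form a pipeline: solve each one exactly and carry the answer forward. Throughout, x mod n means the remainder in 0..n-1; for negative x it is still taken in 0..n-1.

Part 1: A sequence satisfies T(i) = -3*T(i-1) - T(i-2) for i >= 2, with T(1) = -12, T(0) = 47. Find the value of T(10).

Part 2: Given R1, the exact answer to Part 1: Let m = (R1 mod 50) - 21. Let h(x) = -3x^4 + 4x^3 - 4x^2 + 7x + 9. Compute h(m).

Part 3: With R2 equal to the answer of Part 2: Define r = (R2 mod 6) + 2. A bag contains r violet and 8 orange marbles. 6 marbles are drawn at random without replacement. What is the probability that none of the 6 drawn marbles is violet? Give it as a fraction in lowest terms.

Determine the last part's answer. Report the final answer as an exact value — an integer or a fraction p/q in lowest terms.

7/429

Part 1: T(2) = -3*(-12) - 1*(47) = -11; iterating: T(2)=-11, T(3)=45, T(4)=-124, T(5)=327, T(6)=-857, T(7)=2244, T(8)=-5875, T(9)=15381, T(10)=-40268; answer -40268
Part 2: R1 = -40268; m = 11; -3*(11)^4 + 4*(11)^3 - 4*(11)^2 + 7*(11)^1 + 9 = (-43923) + (5324) + (-484) + (77) + (9) = -38997; answer -38997
Part 3: R2 = -38997; r = 5; total draws C(13,6) = 1716; favorable C(8,6) = 28; P = 7/429; answer 7/429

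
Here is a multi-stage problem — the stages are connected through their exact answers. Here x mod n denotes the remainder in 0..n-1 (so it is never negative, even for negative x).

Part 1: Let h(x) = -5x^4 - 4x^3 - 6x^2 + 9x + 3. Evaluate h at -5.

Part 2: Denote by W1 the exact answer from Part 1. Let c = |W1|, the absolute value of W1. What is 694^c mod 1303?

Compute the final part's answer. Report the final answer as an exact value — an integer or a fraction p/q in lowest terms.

1005

Part 1: -5*(-5)^4 - 4*(-5)^3 - 6*(-5)^2 + 9*(-5)^1 + 3 = (-3125) + (500) + (-150) + (-45) + (3) = -2817; answer -2817
Part 2: W1 = -2817; c = 2817; squarings mod 1303: 694^1=694, 694^2=829, 694^4=560, 694^8=880, 694^16=418, 694^32=122, 694^64=551, 694^128=2, 694^256=4, 694^512=16, 694^1024=256, 694^2048=386; 694^2817 = 694^1 * 694^256 * 694^512 * 694^2048 = 1005 (mod 1303); answer 1005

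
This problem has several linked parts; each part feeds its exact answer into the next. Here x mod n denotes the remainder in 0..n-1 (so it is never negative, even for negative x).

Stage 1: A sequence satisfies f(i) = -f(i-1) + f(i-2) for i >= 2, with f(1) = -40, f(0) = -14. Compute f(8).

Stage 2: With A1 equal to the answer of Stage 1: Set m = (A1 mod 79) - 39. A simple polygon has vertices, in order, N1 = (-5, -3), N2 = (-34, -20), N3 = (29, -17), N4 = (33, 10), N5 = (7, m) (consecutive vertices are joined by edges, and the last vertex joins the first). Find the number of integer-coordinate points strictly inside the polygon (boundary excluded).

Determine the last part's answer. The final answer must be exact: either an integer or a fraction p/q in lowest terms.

Stage 1: f(2) = -1*(-40) + 1*(-14) = 26; iterating: f(2)=26, f(3)=-66, f(4)=92, f(5)=-158, f(6)=250, f(7)=-408, f(8)=658; answer 658
Stage 2: A1 = 658; m = -13; cross terms: (-5*-20 - -34*-3)=-2, (-34*-17 - 29*-20)=1158, (29*10 - 33*-17)=851, (33*-13 - 7*10)=-499, (7*-3 - -5*-13)=-86; twice the area = |1422| = 1422; area = 711; boundary points = 1 + 3 + 1 + 1 + 2 = 8; strictly interior points = area - boundary/2 + 1 = 708; answer 708

708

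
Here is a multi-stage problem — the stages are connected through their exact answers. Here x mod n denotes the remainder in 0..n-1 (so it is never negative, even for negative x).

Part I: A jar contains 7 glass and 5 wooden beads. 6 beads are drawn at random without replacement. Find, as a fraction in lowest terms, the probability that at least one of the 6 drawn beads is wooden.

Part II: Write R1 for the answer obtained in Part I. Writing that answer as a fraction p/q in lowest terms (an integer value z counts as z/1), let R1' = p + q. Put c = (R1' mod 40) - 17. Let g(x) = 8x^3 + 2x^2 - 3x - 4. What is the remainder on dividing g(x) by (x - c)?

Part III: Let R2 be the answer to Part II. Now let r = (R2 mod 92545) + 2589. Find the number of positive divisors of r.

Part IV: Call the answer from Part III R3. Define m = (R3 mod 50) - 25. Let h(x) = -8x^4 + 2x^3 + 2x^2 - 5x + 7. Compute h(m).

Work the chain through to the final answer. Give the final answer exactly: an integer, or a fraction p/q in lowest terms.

Part I: total draws C(12,6) = 924; complement C(7,6) = 7; favorable 924 - 7 = 917; P = 131/132; answer 131/132
Part II: R1 = 131/132; threaded value p + q = 263; c = 6; remainder = value at the root: 8*(6)^3 + 2*(6)^2 - 3*(6)^1 - 4 = (1728) + (72) + (-18) + (-4) = 1778; answer 1778
Part III: R2 = 1778; r = 4367; 4367 = 11 * 397; number of divisors = (1+1) * (1+1) = 4; answer 4
Part IV: R3 = 4; m = -21; -8*(-21)^4 + 2*(-21)^3 + 2*(-21)^2 - 5*(-21)^1 + 7 = (-1555848) + (-18522) + (882) + (105) + (7) = -1573376; answer -1573376

-1573376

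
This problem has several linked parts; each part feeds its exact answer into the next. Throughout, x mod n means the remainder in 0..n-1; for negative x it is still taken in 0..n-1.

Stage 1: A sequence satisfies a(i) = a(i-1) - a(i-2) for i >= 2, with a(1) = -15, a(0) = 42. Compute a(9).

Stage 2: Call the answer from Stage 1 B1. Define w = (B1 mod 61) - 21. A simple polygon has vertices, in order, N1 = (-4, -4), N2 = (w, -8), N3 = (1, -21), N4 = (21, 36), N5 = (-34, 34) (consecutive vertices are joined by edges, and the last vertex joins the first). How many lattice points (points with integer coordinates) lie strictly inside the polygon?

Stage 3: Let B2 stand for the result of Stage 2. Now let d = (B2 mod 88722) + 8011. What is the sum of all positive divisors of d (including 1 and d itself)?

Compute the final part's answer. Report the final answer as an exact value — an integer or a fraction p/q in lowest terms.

Stage 1: a(2) = 1*(-15) - 1*(42) = -57; iterating: a(2)=-57, a(3)=-42, a(4)=15, a(5)=57, a(6)=42, a(7)=-15, a(8)=-57, a(9)=-42; answer -42
Stage 2: B1 = -42; w = -2; cross terms: (-4*-8 - -2*-4)=24, (-2*-21 - 1*-8)=50, (1*36 - 21*-21)=477, (21*34 - -34*36)=1938, (-34*-4 - -4*34)=272; twice the area = |2761| = 2761; area = 2761/2; boundary points = 2 + 1 + 1 + 1 + 2 = 7; strictly interior points = area - boundary/2 + 1 = 1378; answer 1378
Stage 3: B2 = 1378; d = 9389; 9389 = 41 * 229; sigma = (1 + 41) * (1 + 229) = 42 * 230 = 9660; answer 9660

9660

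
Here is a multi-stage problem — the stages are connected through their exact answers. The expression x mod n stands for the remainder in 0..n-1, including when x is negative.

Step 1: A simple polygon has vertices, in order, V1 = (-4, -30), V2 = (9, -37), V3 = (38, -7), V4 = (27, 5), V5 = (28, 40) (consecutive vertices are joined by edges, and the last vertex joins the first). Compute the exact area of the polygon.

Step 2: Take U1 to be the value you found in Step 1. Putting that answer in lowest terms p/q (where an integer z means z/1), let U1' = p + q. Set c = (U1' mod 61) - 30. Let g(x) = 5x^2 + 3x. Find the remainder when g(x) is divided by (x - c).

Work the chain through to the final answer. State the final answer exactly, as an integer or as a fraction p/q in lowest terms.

756

Step 1: cross terms: (-4*-37 - 9*-30)=418, (9*-7 - 38*-37)=1343, (38*5 - 27*-7)=379, (27*40 - 28*5)=940, (28*-30 - -4*40)=-680; twice the area = |2400| = 2400; area = 1200; answer 1200
Step 2: U1 = 1200; threaded value p + q = 1201; c = 12; remainder = value at the root: 5*(12)^2 + 3*(12)^1 = (720) + (36) = 756; answer 756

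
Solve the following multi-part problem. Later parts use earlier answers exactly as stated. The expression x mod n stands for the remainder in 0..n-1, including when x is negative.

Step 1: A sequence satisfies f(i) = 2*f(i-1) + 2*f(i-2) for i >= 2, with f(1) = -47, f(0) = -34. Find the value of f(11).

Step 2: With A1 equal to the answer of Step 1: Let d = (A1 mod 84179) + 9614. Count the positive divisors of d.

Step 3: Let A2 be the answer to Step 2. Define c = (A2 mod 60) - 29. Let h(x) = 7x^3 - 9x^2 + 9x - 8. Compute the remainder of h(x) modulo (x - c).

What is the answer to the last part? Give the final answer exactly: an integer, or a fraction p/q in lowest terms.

-17025

Step 1: f(2) = 2*(-47) + 2*(-34) = -162; iterating: f(2)=-162, f(3)=-418, f(4)=-1160, f(5)=-3156, f(6)=-8632, f(7)=-23576, f(8)=-64416, f(9)=-175984, f(10)=-480800, f(11)=-1313568; answer -1313568
Step 2: A1 = -1313568; d = 42910; 42910 = 2 * 5 * 7 * 613; number of divisors = (1+1) * (1+1) * (1+1) * (1+1) = 16; answer 16
Step 3: A2 = 16; c = -13; remainder = value at the root: 7*(-13)^3 - 9*(-13)^2 + 9*(-13)^1 - 8 = (-15379) + (-1521) + (-117) + (-8) = -17025; answer -17025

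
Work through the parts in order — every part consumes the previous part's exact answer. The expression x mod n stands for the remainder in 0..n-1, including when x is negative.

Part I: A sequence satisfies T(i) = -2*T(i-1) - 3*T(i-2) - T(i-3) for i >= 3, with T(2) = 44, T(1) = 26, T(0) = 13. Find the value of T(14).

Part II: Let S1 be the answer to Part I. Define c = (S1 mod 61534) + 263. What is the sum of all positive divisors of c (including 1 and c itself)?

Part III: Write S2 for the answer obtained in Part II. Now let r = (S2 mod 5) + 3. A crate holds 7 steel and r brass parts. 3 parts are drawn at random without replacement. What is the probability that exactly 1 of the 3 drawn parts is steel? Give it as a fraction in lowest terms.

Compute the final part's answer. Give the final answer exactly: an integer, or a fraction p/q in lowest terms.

7/40

Part I: T(3) = -2*(44) - 3*(26) - 1*(13) = -179; iterating: T(3)=-179, T(4)=200, T(5)=93, T(6)=-607, T(7)=735, T(8)=258, T(9)=-2114, T(10)=2719, T(11)=646, T(12)=-7335, T(13)=10013, T(14)=1333; answer 1333
Part II: S1 = 1333; c = 1596; 1596 = 2^2 * 3 * 7 * 19; sigma = (1 + 2 + 4) * (1 + 3) * (1 + 7) * (1 + 19) = 7 * 4 * 8 * 20 = 4480; answer 4480
Part III: S2 = 4480; r = 3; total draws C(10,3) = 120; favorable C(7,1)*C(3,2) = 21; P = 7/40; answer 7/40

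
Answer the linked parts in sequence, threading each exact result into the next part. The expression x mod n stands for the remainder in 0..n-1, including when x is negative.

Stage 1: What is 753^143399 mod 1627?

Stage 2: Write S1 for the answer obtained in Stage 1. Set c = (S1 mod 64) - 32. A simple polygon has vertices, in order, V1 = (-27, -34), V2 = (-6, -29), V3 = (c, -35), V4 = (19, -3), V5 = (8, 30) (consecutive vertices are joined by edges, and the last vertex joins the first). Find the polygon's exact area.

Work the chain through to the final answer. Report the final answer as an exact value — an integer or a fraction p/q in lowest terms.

1683

Stage 1: squarings mod 1627: 753^1=753, 753^2=813, 753^4=407, 753^8=1322, 753^16=286, 753^32=446, 753^64=422, 753^128=741, 753^256=782, 753^512=1399, 753^1024=1547, 753^2048=1519, 753^4096=275, 753^8192=783, 753^16384=1337, 753^32768=1123, 753^65536=204, 753^131072=941; 753^143399 = 753^1 * 753^2 * 753^4 * 753^32 * 753^4096 * 753^8192 * 753^131072 = 638 (mod 1627); answer 638
Stage 2: S1 = 638; c = 30; cross terms: (-27*-29 - -6*-34)=579, (-6*-35 - 30*-29)=1080, (30*-3 - 19*-35)=575, (19*30 - 8*-3)=594, (8*-34 - -27*30)=538; twice the area = |3366| = 3366; area = 1683; answer 1683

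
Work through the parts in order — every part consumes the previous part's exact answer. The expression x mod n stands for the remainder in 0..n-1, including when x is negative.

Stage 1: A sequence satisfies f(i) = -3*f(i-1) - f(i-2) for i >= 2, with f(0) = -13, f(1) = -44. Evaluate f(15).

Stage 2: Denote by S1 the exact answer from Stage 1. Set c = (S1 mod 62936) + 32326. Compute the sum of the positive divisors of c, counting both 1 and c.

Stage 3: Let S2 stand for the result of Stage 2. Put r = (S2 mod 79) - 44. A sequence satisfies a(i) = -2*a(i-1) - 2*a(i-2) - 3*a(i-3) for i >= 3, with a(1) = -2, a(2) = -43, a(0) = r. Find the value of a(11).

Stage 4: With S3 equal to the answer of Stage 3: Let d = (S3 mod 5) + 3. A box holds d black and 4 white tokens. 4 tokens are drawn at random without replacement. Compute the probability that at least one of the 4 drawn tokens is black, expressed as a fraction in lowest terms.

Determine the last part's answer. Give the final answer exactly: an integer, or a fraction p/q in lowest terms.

125/126

Stage 1: f(2) = -3*(-44) - 1*(-13) = 145; iterating: f(2)=145, f(3)=-391, f(4)=1028, f(5)=-2693, f(6)=7051, f(7)=-18460, f(8)=48329, f(9)=-126527, f(10)=331252, f(11)=-867229, f(12)=2270435, f(13)=-5944076, f(14)=15561793, f(15)=-40741303; answer -40741303
Stage 2: S1 = -40741303; c = 73551; 73551 = 3 * 24517; sigma = (1 + 3) * (1 + 24517) = 4 * 24518 = 98072; answer 98072
Stage 3: S2 = 98072; r = -11; a(3) = -2*(-43) - 2*(-2) - 3*(-11) = 123; iterating: a(3)=123, a(4)=-154, a(5)=191, a(6)=-443, a(7)=966, a(8)=-1619, a(9)=2635, a(10)=-4930, a(11)=9447; answer 9447
Stage 4: S3 = 9447; d = 5; total draws C(9,4) = 126; complement C(4,4) = 1; favorable 126 - 1 = 125; P = 125/126; answer 125/126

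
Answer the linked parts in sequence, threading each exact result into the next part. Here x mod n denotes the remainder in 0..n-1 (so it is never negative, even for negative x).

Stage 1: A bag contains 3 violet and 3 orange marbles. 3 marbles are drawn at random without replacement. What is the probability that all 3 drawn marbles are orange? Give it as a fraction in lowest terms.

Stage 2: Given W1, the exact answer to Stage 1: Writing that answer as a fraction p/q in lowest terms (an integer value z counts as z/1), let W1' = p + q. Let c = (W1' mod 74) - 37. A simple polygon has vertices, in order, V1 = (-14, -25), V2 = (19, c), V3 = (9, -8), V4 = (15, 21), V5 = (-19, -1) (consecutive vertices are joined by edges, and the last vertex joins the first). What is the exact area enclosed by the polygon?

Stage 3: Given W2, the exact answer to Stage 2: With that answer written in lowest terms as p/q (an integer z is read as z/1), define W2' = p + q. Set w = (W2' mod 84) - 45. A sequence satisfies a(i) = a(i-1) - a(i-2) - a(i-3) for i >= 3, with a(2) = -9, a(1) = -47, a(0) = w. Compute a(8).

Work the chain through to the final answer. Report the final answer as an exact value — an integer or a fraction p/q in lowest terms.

-186

Stage 1: total draws C(6,3) = 20; favorable C(3,3) = 1; P = 1/20; answer 1/20
Stage 2: W1 = 1/20; threaded value p + q = 21; c = -16; cross terms: (-14*-16 - 19*-25)=699, (19*-8 - 9*-16)=-8, (9*21 - 15*-8)=309, (15*-1 - -19*21)=384, (-19*-25 - -14*-1)=461; twice the area = |1845| = 1845; area = 1845/2; answer 1845/2
Stage 3: W2 = 1845/2; threaded value p + q = 1847; w = 38; a(3) = 1*(-9) - 1*(-47) - 1*(38) = 0; iterating: a(3)=0, a(4)=56, a(5)=65, a(6)=9, a(7)=-112, a(8)=-186; answer -186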